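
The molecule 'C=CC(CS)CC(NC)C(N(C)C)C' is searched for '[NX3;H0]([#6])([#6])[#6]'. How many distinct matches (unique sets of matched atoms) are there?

1

[NX3;H0]([#6])([#6])[#6] is the SMARTS for a tertiary amine: a trivalent nitrogen with no H, bonded to three carbons.
Exactly one fragment in the molecule meets all constraints, giving 1 match.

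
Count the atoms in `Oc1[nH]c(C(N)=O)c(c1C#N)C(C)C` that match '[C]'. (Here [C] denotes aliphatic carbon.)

The query [C] means: uppercase C matches aliphatic (non-aromatic) carbon only.
Check the 14 heavy atoms by environment: 1× n (aromatic) → no; 4× c (aromatic) → no; 2× O → no; 5× C → match; 2× N → no.
That gives 5 matching atoms.

5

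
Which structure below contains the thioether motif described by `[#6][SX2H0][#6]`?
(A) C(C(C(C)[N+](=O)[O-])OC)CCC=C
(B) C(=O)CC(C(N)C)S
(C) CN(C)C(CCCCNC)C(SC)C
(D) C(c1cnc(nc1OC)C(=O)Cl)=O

C

[#6][SX2H0][#6] describes an aliphatic sulfur bridging two carbons with no H on the sulfur (a thioether).
(A) has a methoxy ether (-OCH3) but the bridging atom is O, not S.
(B) has a thiol (-SH) but the sulfur has H1, not H0 bridging two carbons.
(C) contains a methylthio ether (-SCH3), which satisfies every atom and bond constraint.
(D) has a methoxy ether (-OCH3) but the bridging atom is O, not S.
So the answer is (C).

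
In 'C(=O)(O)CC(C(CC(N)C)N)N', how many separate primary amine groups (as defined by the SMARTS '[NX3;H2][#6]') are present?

3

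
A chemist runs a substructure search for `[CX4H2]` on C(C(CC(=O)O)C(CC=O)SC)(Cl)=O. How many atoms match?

2

The query [CX4H2] means: sp3 carbon (X4) with exactly two hydrogens.
Check the 14 heavy atoms by environment: 2× C (H2, X4) → match; 2× C (H1, X4) → no; 1× S (H0, X2) → no; 1× C (H3, X4) → no; 2× C (H0, X3) → no; 3× O (H0, X1) → no; 1× Cl (H0, X1) → no; 1× C (H1, X3) → no; 1× O (H1, X2) → no.
That gives 2 matching atoms.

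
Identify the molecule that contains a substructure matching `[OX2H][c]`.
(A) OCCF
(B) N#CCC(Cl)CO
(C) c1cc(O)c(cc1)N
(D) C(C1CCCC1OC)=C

[OX2H][c] describes a hydroxyl oxygen attached to an aromatic carbon (a phenol).
(A) has a hydroxyl group (-OH) but the -OH is on an aliphatic carbon, not an aromatic c.
(B) has a hydroxyl group (-OH) but the -OH is on an aliphatic carbon, not an aromatic c.
(C) contains a hydroxyl group (-OH), which satisfies every atom and bond constraint.
(D) has a methoxy ether (-OCH3) but the oxygen has H0, not H1.
So the answer is (C).

C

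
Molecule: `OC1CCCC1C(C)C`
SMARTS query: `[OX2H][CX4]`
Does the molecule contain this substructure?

Yes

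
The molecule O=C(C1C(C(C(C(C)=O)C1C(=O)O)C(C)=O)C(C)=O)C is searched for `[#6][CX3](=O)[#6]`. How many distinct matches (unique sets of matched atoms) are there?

4

[#6][CX3](=O)[#6] is the SMARTS for a ketone: a carbonyl carbon (no H) flanked by two carbons.
The molecule carries 4 separate instances of an acetyl/ketone group (-C(=O)CH3) meeting every constraint; each maps to a distinct set of atoms, giving 4 matches.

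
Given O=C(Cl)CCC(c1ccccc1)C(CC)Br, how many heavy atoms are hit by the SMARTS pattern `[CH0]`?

1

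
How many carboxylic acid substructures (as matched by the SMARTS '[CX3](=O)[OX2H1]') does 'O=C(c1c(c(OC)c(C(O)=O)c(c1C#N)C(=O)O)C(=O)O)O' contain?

4

[CX3](=O)[OX2H1] is the SMARTS for a carboxylic acid: an sp2 carbon double-bonded to O and single-bonded to an -OH oxygen.
The molecule carries 4 separate instances of a carboxylic acid group (-C(=O)OH) meeting every constraint; each maps to a distinct set of atoms, giving 4 matches.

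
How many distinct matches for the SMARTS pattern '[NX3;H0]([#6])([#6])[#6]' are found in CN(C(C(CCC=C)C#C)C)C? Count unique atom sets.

1

[NX3;H0]([#6])([#6])[#6] is the SMARTS for a tertiary amine: a trivalent nitrogen with no H, bonded to three carbons.
Exactly one fragment in the molecule meets all constraints, giving 1 match.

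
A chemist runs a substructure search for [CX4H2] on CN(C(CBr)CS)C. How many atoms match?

2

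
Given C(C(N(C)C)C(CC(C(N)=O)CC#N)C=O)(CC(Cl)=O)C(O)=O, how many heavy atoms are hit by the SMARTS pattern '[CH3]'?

The query [CH3] means: aliphatic carbon with exactly three hydrogens.
Check the 23 heavy atoms by environment: 3× C (H2) → no; 5× C (H1) → no; 4× C (H0) → no; 2× N (H0) → no; 4× O (H0) → no; 1× O (H1) → no; 1× Cl (H0) → no; 1× N (H2) → no; 2× C (H3) → match.
That gives 2 matching atoms.

2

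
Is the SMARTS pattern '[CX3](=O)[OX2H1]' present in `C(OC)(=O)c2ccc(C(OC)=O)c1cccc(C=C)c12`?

The pattern [CX3](=O)[OX2H1] describes an sp2 carbon double-bonded to O and single-bonded to an -OH oxygen — a carboxylic acid.
The closest candidate here is a methyl-ester group (-C(=O)OCH3), but the singly-bonded O has no H (OX2H0, not OX2H1). No other fragment satisfies the full query, so there is no match.

No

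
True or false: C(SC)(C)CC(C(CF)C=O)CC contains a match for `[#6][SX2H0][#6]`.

True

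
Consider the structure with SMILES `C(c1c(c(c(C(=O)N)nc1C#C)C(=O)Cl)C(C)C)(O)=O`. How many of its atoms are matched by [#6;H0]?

9

Check the 20 heavy atoms by environment: 1× n (aromatic, H0) → no; 5× c (aromatic, H0) → match; 4× C (H0) → match; 2× C (H1) → no; 2× C (H3) → no; 3× O (H0) → no; 1× N (H2) → no; 1× Cl (H0) → no; 1× O (H1) → no.
Summing the matching environments: 5 + 4 = 9 matching atoms.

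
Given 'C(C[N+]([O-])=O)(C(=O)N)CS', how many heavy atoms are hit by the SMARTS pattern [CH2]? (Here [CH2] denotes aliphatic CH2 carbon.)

The query [CH2] means: aliphatic carbon with exactly two hydrogens.
Check the 10 heavy atoms by environment: 2× C (H2) → match; 1× C (H1) → no; 1× S (H1) → no; 1× N (charge +1, H0) → no; 1× O (charge -1, H0) → no; 2× O (H0) → no; 1× C (H0) → no; 1× N (H2) → no.
That gives 2 matching atoms.

2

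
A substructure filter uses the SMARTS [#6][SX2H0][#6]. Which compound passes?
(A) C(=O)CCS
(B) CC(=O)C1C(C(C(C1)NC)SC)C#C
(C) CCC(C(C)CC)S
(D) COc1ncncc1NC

B

[#6][SX2H0][#6] describes an aliphatic sulfur bridging two carbons with no H on the sulfur (a thioether).
(A) has a thiol (-SH) but the sulfur has H1, not H0 bridging two carbons.
(B) contains a methylthio ether (-SCH3), which satisfies every atom and bond constraint.
(C) has a thiol (-SH) but the sulfur has H1, not H0 bridging two carbons.
(D) has a methoxy ether (-OCH3) but the bridging atom is O, not S.
So the answer is (B).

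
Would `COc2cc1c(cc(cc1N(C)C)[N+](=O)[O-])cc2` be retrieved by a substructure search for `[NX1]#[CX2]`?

The pattern [NX1]#[CX2] describes a nitrogen triple-bonded to a two-connected carbon — a nitrile.
The closest candidate here is a nitro group (-[N+](=O)[O-]), but there is no C#N triple bond. No other fragment satisfies the full query, so there is no match.

No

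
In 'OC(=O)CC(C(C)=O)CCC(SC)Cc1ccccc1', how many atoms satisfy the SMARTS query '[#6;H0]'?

3

The query [#6;H0] means: any carbon with no attached hydrogen.
Check the 20 heavy atoms by environment: 4× C (H2) → no; 2× C (H1) → no; 2× C (H0) → match; 2× O (H0) → no; 2× C (H3) → no; 1× O (H1) → no; 1× S (H0) → no; 1× c (aromatic, H0) → match; 5× c (aromatic, H1) → no.
Summing the matching environments: 2 + 1 = 3 matching atoms.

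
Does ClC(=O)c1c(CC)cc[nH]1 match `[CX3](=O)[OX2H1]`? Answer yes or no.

The pattern [CX3](=O)[OX2H1] describes an sp2 carbon double-bonded to O and single-bonded to an -OH oxygen — a carboxylic acid.
The closest candidate here is an acyl chloride (-C(=O)Cl), but the carbonyl is bonded to Cl, not to an -OH oxygen. No other fragment satisfies the full query, so there is no match.

No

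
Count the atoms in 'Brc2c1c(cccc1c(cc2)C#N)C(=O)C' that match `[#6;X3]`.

11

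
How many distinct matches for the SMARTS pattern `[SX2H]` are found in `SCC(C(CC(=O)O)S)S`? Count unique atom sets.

[SX2H] is the SMARTS for a thiol: an aliphatic sulfur with two connections, one being H.
The molecule carries 3 separate instances of a thiol (-SH) meeting every constraint; each maps to a distinct set of atoms, giving 3 matches.

3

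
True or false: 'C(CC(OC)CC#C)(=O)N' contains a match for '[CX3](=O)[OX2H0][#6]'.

False

The pattern [CX3](=O)[OX2H0][#6] describes a carbonyl carbon bonded to an oxygen that is itself bonded to carbon (no H on that O) — an ester.
The closest candidate here is a primary amide (-C(=O)NH2), but the carbonyl is bonded to N, not to an O-C linkage. No other fragment satisfies the full query, so there is no match.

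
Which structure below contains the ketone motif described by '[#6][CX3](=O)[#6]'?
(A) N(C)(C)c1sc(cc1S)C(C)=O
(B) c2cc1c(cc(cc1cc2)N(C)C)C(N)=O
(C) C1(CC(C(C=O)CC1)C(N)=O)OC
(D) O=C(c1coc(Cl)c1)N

A

[#6][CX3](=O)[#6] describes a carbonyl carbon (no H) flanked by two carbons (a ketone).
(A) contains an acetyl/ketone group (-C(=O)CH3), which satisfies every atom and bond constraint.
(B) has a primary amide (-C(=O)NH2) but one neighbour of the carbonyl carbon is N, not C.
(C) has an aldehyde (-CHO) but the carbonyl carbon has H1, so it is not flanked by two carbons.
(D) has a primary amide (-C(=O)NH2) but one neighbour of the carbonyl carbon is N, not C.
So the answer is (A).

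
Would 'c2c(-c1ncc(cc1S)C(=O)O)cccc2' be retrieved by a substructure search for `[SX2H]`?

Yes

The pattern [SX2H] describes an aliphatic sulfur with two connections, one being H — a thiol.
The molecule carries a thiol (-SH), whose atoms satisfy every constraint of the query, so the pattern matches.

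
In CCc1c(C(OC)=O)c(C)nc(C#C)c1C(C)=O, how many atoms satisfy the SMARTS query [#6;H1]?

1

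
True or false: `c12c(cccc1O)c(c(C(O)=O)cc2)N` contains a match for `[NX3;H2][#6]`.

The pattern [NX3;H2][#6] describes a trivalent nitrogen with two H attached to carbon — a primary amine.
The molecule carries a primary amino group (-NH2), whose atoms satisfy every constraint of the query, so the pattern matches.

True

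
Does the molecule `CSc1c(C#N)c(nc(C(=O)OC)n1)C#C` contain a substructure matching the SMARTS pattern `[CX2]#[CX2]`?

Yes

The pattern [CX2]#[CX2] describes a carbon-carbon triple bond — an alkyne.
The molecule carries an ethynyl group (-C#CH), whose atoms satisfy every constraint of the query, so the pattern matches.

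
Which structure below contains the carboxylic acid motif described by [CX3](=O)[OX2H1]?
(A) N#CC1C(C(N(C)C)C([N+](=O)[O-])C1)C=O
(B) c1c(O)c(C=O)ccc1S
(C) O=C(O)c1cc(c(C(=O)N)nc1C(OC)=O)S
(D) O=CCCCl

C

[CX3](=O)[OX2H1] describes an sp2 carbon double-bonded to O and single-bonded to an -OH oxygen (a carboxylic acid).
(A) has an aldehyde (-CHO) but there is no singly-bonded oxygen on the carbonyl carbon.
(B) has an aldehyde (-CHO) but there is no singly-bonded oxygen on the carbonyl carbon.
(C) contains a carboxylic acid group (-C(=O)OH), which satisfies every atom and bond constraint.
(D) has an aldehyde (-CHO) but there is no singly-bonded oxygen on the carbonyl carbon.
So the answer is (C).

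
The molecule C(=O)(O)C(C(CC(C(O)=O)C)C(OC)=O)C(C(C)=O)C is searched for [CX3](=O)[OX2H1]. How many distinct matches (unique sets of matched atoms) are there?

2

[CX3](=O)[OX2H1] is the SMARTS for a carboxylic acid: an sp2 carbon double-bonded to O and single-bonded to an -OH oxygen.
The molecule carries 2 separate instances of a carboxylic acid group (-C(=O)OH) meeting every constraint; each maps to a distinct set of atoms, giving 2 matches.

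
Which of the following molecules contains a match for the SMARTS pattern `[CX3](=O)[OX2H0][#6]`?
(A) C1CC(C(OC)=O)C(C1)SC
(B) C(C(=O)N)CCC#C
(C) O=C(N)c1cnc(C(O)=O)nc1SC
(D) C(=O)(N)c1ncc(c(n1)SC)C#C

A

[CX3](=O)[OX2H0][#6] describes a carbonyl carbon bonded to an oxygen that is itself bonded to carbon (no H on that O) (an ester).
(A) contains a methyl-ester group (-C(=O)OCH3), which satisfies every atom and bond constraint.
(B) has a primary amide (-C(=O)NH2) but the carbonyl is bonded to N, not to an O-C linkage.
(C) has a carboxylic acid group (-C(=O)OH) but the singly-bonded O carries H (OX2H1, not H0).
(D) has a primary amide (-C(=O)NH2) but the carbonyl is bonded to N, not to an O-C linkage.
So the answer is (A).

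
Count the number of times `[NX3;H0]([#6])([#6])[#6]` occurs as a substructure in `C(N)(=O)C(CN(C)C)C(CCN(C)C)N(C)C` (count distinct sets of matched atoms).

3

[NX3;H0]([#6])([#6])[#6] is the SMARTS for a tertiary amine: a trivalent nitrogen with no H, bonded to three carbons.
The molecule carries 3 separate instances of a dimethylamino group (-N(CH3)2) meeting every constraint; each maps to a distinct set of atoms, giving 3 matches.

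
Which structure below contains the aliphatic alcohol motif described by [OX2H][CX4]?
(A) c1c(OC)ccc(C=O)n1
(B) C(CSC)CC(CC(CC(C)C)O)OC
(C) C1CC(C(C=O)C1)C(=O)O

B

[OX2H][CX4] describes a hydroxyl oxygen bound to an sp3 (X4) carbon (an aliphatic alcohol).
(A) has a methoxy ether (-OCH3) but the oxygen has H0 (ether), not H1.
(B) contains a hydroxyl group (-OH), which satisfies every atom and bond constraint.
(C) has a carboxylic acid group (-C(=O)OH) but the -OH is on a CX3 carbonyl carbon, not a CX4 carbon.
So the answer is (B).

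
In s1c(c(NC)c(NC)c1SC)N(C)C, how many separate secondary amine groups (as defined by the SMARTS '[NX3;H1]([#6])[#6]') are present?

[NX3;H1]([#6])[#6] is the SMARTS for a secondary amine: a trivalent nitrogen with one H, bonded to two carbons.
The molecule carries 2 separate instances of an N-methylamino group (-NHCH3) meeting every constraint; each maps to a distinct set of atoms, giving 2 matches.

2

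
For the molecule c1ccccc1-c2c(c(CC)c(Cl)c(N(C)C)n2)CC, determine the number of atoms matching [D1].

The query [D1] means: atom with exactly one heavy-atom neighbour (degree 1).
Check the 20 heavy atoms by environment: 1× n (aromatic, D2) → no; 6× c (aromatic, D3) → no; 1× N (D3) → no; 4× C (D1) → match; 5× c (aromatic, D2) → no; 1× Cl (D1) → match; 2× C (D2) → no.
Summing the matching environments: 4 + 1 = 5 matching atoms.

5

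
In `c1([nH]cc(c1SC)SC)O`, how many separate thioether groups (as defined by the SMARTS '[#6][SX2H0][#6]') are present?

2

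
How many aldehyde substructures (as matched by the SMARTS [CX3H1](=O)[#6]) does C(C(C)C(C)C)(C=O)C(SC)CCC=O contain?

2

[CX3H1](=O)[#6] is the SMARTS for an aldehyde: an sp2 carbon with one H, double-bonded to O and single-bonded to carbon.
The molecule carries 2 separate instances of an aldehyde (-CHO) meeting every constraint; each maps to a distinct set of atoms, giving 2 matches.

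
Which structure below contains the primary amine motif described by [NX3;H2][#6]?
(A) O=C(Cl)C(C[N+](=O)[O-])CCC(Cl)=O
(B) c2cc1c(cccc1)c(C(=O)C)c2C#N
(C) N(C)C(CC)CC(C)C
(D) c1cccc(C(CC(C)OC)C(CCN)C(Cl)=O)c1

[NX3;H2][#6] describes a trivalent nitrogen with two H attached to carbon (a primary amine).
(A) has a nitro group (-[N+](=O)[O-]) but the nitrogen is [N+] with no H, not NX3H2.
(B) has a nitrile (-C#N) but the nitrogen is NX1 (triple-bonded), not NX3 with two H.
(C) has an N-methylamino group (-NHCH3) but the nitrogen bears two carbons and only one H (H1), not H2.
(D) contains a primary amino group (-NH2), which satisfies every atom and bond constraint.
So the answer is (D).

D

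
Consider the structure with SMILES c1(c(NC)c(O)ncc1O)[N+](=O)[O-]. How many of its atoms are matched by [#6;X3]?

The query [#6;X3] means: any carbon (aromatic or not) with three total connections.
Check the 13 heavy atoms by environment: 1× n (aromatic, X2) → no; 5× c (aromatic, X3) → match; 1× N (charge +1, X3) → no; 1× O (charge -1, X1) → no; 1× O (X1) → no; 2× O (X2) → no; 1× N (X3) → no; 1× C (X4) → no.
That gives 5 matching atoms.

5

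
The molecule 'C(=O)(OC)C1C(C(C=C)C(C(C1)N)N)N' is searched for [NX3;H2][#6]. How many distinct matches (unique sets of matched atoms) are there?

3

[NX3;H2][#6] is the SMARTS for a primary amine: a trivalent nitrogen with two H attached to carbon.
The molecule carries 3 separate instances of a primary amino group (-NH2) meeting every constraint; each maps to a distinct set of atoms, giving 3 matches.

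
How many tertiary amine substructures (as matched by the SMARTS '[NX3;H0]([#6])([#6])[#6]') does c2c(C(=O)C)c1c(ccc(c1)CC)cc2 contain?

0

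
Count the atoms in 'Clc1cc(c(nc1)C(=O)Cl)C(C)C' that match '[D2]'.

3

The query [D2] means: atom with exactly two heavy-atom neighbours.
Check the 13 heavy atoms by environment: 1× n (aromatic, D2) → match; 3× c (aromatic, D3) → no; 2× c (aromatic, D2) → match; 2× C (D3) → no; 2× C (D1) → no; 2× Cl (D1) → no; 1× O (D1) → no.
Summing the matching environments: 1 + 2 = 3 matching atoms.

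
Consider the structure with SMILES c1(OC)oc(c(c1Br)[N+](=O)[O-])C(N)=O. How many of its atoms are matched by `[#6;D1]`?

The query [#6;D1] means: carbon bonded to exactly one heavy atom.
Check the 14 heavy atoms by environment: 1× o (aromatic, D2) → no; 4× c (aromatic, D3) → no; 1× O (D2) → no; 1× C (D1) → match; 1× C (D3) → no; 2× O (D1) → no; 1× N (D1) → no; 1× Br (D1) → no; 1× N (charge +1, D3) → no; 1× O (charge -1, D1) → no.
That gives 1 matching atom.

1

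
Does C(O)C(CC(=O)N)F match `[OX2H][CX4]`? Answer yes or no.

Yes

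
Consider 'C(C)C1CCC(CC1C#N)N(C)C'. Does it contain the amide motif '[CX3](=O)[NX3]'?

No

The pattern [CX3](=O)[NX3] describes a carbonyl carbon bonded to a trivalent nitrogen — an amide.
The closest candidate here is a nitrile (-C#N), but the nitrile N is NX1 (triple-bonded), not NX3. No other fragment satisfies the full query, so there is no match.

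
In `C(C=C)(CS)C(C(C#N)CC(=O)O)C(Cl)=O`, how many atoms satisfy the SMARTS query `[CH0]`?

3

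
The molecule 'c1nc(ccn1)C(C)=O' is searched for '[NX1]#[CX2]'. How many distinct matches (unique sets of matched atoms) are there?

0

[NX1]#[CX2] is the SMARTS for a nitrile: a nitrogen triple-bonded to a two-connected carbon.
No fragment in the molecule satisfies every constraint, giving 0 matches.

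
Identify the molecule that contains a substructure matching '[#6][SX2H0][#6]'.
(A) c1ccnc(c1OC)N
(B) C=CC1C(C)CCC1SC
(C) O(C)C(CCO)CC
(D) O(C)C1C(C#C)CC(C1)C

B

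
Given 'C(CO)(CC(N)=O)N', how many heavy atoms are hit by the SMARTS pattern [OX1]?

1

Check the 8 heavy atoms by environment: 3× C (X4) → no; 1× O (X2) → no; 1× C (X3) → no; 1× O (X1) → match; 2× N (X3) → no.
That gives 1 matching atom.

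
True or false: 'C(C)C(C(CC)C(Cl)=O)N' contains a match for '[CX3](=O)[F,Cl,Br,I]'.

The pattern [CX3](=O)[F,Cl,Br,I] describes a carbonyl carbon bonded to a halogen — an acyl halide.
The molecule carries an acyl chloride (-C(=O)Cl), whose atoms satisfy every constraint of the query, so the pattern matches.

True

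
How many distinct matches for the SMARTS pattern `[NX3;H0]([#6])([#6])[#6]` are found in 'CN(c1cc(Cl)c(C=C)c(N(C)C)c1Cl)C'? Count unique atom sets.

2

[NX3;H0]([#6])([#6])[#6] is the SMARTS for a tertiary amine: a trivalent nitrogen with no H, bonded to three carbons.
The molecule carries 2 separate instances of a dimethylamino group (-N(CH3)2) meeting every constraint; each maps to a distinct set of atoms, giving 2 matches.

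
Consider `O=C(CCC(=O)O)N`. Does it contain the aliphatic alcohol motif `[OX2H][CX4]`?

No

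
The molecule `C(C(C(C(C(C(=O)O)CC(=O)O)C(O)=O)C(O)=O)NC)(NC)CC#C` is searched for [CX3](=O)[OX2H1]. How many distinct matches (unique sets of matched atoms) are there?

4

[CX3](=O)[OX2H1] is the SMARTS for a carboxylic acid: an sp2 carbon double-bonded to O and single-bonded to an -OH oxygen.
The molecule carries 4 separate instances of a carboxylic acid group (-C(=O)OH) meeting every constraint; each maps to a distinct set of atoms, giving 4 matches.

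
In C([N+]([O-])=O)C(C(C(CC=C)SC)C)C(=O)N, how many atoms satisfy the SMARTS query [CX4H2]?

Check the 16 heavy atoms by environment: 2× C (H2, X4) → match; 3× C (H1, X4) → no; 1× C (H0, X3) → no; 2× O (H0, X1) → no; 1× N (H2, X3) → no; 1× S (H0, X2) → no; 2× C (H3, X4) → no; 1× N (charge +1, H0, X3) → no; 1× O (charge -1, H0, X1) → no; 1× C (H1, X3) → no; 1× C (H2, X3) → no.
That gives 2 matching atoms.

2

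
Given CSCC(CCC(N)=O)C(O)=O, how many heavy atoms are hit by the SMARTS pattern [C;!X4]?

2

The query [C;!X4] means: aliphatic carbon that does not have four total connections.
Check the 12 heavy atoms by environment: 5× C (X4) → no; 2× C (X3) → match; 2× O (X1) → no; 1× O (X2) → no; 1× S (X2) → no; 1× N (X3) → no.
That gives 2 matching atoms.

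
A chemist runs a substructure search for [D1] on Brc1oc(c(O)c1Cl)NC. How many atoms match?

The query [D1] means: atom with exactly one heavy-atom neighbour (degree 1).
Check the 10 heavy atoms by environment: 1× o (aromatic, D2) → no; 4× c (aromatic, D3) → no; 1× Cl (D1) → match; 1× O (D1) → match; 1× N (D2) → no; 1× C (D1) → match; 1× Br (D1) → match.
Summing the matching environments: 1 + 1 + 1 + 1 = 4 matching atoms.

4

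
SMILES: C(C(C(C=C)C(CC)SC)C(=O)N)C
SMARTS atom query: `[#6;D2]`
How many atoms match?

3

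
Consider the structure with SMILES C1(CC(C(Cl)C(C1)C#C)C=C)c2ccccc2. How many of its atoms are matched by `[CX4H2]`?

The query [CX4H2] means: sp3 carbon (X4) with exactly two hydrogens.
Check the 17 heavy atoms by environment: 4× C (H1, X4) → no; 2× C (H2, X4) → match; 1× c (aromatic, H0, X3) → no; 5× c (aromatic, H1, X3) → no; 1× C (H1, X3) → no; 1× C (H2, X3) → no; 1× Cl (H0, X1) → no; 1× C (H0, X2) → no; 1× C (H1, X2) → no.
That gives 2 matching atoms.

2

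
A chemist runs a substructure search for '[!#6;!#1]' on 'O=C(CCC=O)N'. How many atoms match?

Check the 7 heavy atoms by environment: 4× C → no; 2× O → match; 1× N → match.
Summing the matching environments: 2 + 1 = 3 matching atoms.

3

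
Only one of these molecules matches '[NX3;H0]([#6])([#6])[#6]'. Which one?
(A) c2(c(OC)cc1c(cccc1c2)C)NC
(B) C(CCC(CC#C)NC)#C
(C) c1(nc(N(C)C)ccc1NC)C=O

C

[NX3;H0]([#6])([#6])[#6] describes a trivalent nitrogen with no H, bonded to three carbons (a tertiary amine).
(A) has an N-methylamino group (-NHCH3) but the nitrogen still has one H (H1), not H0.
(B) has an N-methylamino group (-NHCH3) but the nitrogen still has one H (H1), not H0.
(C) contains a dimethylamino group (-N(CH3)2), which satisfies every atom and bond constraint.
So the answer is (C).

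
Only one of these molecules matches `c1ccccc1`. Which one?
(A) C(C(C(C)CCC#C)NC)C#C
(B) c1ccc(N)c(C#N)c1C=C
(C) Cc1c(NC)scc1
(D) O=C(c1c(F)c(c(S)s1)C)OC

c1ccccc1 describes six aromatic carbons in a ring (a benzene ring).
(A) has a methyl group (-CH3) but no six-membered all-carbon aromatic ring is present.
(B) contains the required atom environment, so the pattern matches.
(C) has a methyl group (-CH3) but no six-membered all-carbon aromatic ring is present.
(D) has a methyl group (-CH3) but no six-membered all-carbon aromatic ring is present.
So the answer is (B).

B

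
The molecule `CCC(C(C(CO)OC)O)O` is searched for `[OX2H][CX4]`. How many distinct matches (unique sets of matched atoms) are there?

[OX2H][CX4] is the SMARTS for an aliphatic alcohol: a hydroxyl oxygen bound to an sp3 (X4) carbon.
The molecule carries 3 separate instances of a hydroxyl group (-OH) meeting every constraint; each maps to a distinct set of atoms, giving 3 matches.

3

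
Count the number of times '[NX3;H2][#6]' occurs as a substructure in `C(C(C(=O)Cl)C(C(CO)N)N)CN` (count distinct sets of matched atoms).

3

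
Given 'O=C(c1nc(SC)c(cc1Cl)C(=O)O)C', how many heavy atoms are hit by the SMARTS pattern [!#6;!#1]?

The query [!#6;!#1] means: not carbon and not hydrogen — any heteroatom.
Check the 15 heavy atoms by environment: 1× n (aromatic) → match; 5× c (aromatic) → no; 1× S → match; 4× C → no; 1× Cl → match; 3× O → match.
Summing the matching environments: 1 + 1 + 1 + 3 = 6 matching atoms.

6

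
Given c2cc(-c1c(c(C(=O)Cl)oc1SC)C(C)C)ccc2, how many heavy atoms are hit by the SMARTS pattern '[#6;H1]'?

The query [#6;H1] means: any carbon bearing exactly one hydrogen.
Check the 19 heavy atoms by environment: 1× o (aromatic, H0) → no; 5× c (aromatic, H0) → no; 1× C (H0) → no; 1× O (H0) → no; 1× Cl (H0) → no; 5× c (aromatic, H1) → match; 1× S (H0) → no; 3× C (H3) → no; 1× C (H1) → match.
Summing the matching environments: 5 + 1 = 6 matching atoms.

6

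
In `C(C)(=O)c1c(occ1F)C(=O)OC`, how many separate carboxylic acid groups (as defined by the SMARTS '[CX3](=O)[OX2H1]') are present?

[CX3](=O)[OX2H1] is the SMARTS for a carboxylic acid: an sp2 carbon double-bonded to O and single-bonded to an -OH oxygen.
The molecule has a methyl-ester group (-C(=O)OCH3), but the singly-bonded O has no H (OX2H0, not OX2H1); nothing else fits, so there are 0 matches.

0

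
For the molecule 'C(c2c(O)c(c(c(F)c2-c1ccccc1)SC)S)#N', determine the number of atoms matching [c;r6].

12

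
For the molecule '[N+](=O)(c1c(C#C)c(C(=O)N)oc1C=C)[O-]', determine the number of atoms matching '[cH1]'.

0

The query [cH1] means: aromatic carbon bearing exactly one hydrogen.
Check the 15 heavy atoms by environment: 1× o (aromatic, H0) → no; 4× c (aromatic, H0) → no; 2× C (H0) → no; 2× O (H0) → no; 1× N (H2) → no; 1× N (charge +1, H0) → no; 1× O (charge -1, H0) → no; 2× C (H1) → no; 1× C (H2) → no.
No environment satisfies the query, so 0 matching atoms.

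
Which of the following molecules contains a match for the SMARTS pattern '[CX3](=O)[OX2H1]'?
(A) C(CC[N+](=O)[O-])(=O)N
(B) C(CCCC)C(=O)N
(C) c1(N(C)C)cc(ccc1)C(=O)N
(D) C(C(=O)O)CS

D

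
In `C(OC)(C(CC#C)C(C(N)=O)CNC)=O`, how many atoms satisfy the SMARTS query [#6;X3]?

The query [#6;X3] means: any carbon (aromatic or not) with three total connections.
Check the 15 heavy atoms by environment: 6× C (X4) → no; 2× C (X3) → match; 2× O (X1) → no; 2× N (X3) → no; 2× C (X2) → no; 1× O (X2) → no.
That gives 2 matching atoms.

2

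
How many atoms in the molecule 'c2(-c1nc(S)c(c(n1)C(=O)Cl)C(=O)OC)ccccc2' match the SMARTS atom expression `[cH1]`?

5

Check the 20 heavy atoms by environment: 2× n (aromatic, H0) → no; 5× c (aromatic, H0) → no; 2× C (H0) → no; 3× O (H0) → no; 1× C (H3) → no; 1× S (H1) → no; 5× c (aromatic, H1) → match; 1× Cl (H0) → no.
That gives 5 matching atoms.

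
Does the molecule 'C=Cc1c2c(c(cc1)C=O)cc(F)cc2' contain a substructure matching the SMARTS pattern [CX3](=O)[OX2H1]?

The pattern [CX3](=O)[OX2H1] describes an sp2 carbon double-bonded to O and single-bonded to an -OH oxygen — a carboxylic acid.
The closest candidate here is an aldehyde (-CHO), but there is no singly-bonded oxygen on the carbonyl carbon. No other fragment satisfies the full query, so there is no match.

No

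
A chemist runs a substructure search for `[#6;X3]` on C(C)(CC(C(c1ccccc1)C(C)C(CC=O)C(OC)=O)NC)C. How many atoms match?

8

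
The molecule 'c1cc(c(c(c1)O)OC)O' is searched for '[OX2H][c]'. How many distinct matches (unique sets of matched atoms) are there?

2

[OX2H][c] is the SMARTS for a phenol: a hydroxyl oxygen attached to an aromatic carbon.
The molecule carries 2 separate instances of a hydroxyl group (-OH) meeting every constraint; each maps to a distinct set of atoms, giving 2 matches.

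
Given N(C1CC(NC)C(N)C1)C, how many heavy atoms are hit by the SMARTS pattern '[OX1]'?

0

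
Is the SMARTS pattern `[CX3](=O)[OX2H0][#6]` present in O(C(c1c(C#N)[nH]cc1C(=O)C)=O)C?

The pattern [CX3](=O)[OX2H0][#6] describes a carbonyl carbon bonded to an oxygen that is itself bonded to carbon (no H on that O) — an ester.
The molecule carries a methyl-ester group (-C(=O)OCH3), whose atoms satisfy every constraint of the query, so the pattern matches.

Yes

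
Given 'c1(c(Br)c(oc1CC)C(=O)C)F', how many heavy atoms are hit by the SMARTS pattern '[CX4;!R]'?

3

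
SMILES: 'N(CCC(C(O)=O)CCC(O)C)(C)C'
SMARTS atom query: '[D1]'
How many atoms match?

6

Check the 14 heavy atoms by environment: 3× C (D1) → match; 3× C (D3) → no; 4× C (D2) → no; 1× N (D3) → no; 3× O (D1) → match.
Summing the matching environments: 3 + 3 = 6 matching atoms.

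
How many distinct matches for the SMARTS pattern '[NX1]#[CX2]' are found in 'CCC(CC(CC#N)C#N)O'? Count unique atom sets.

2

[NX1]#[CX2] is the SMARTS for a nitrile: a nitrogen triple-bonded to a two-connected carbon.
The molecule carries 2 separate instances of a nitrile (-C#N) meeting every constraint; each maps to a distinct set of atoms, giving 2 matches.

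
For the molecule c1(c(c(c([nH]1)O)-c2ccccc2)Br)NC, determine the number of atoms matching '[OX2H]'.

The query [OX2H] means: aliphatic oxygen with two connections, one of which is H — an -OH oxygen.
Check the 15 heavy atoms by environment: 1× n (aromatic, H1, X3) → no; 5× c (aromatic, H0, X3) → no; 1× N (H1, X3) → no; 1× C (H3, X4) → no; 5× c (aromatic, H1, X3) → no; 1× O (H1, X2) → match; 1× Br (H0, X1) → no.
That gives 1 matching atom.

1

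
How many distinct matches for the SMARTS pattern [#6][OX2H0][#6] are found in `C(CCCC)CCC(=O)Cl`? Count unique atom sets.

0

[#6][OX2H0][#6] is the SMARTS for an ether: an aliphatic oxygen bridging two carbons with no H on the oxygen.
No fragment in the molecule satisfies every constraint, giving 0 matches.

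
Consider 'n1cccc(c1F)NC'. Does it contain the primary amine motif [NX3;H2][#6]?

The pattern [NX3;H2][#6] describes a trivalent nitrogen with two H attached to carbon — a primary amine.
The closest candidate here is an N-methylamino group (-NHCH3), but the nitrogen bears two carbons and only one H (H1), not H2. No other fragment satisfies the full query, so there is no match.

No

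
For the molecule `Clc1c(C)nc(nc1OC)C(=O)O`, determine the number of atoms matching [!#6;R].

The query [!#6;R] means: non-carbon atom that is part of a ring.
Check the 13 heavy atoms by environment: 2× n (aromatic, in 6-ring) → match; 4× c (aromatic, in 6-ring) → no; 3× C (acyclic) → no; 3× O (acyclic) → no; 1× Cl (acyclic) → no.
That gives 2 matching atoms.

2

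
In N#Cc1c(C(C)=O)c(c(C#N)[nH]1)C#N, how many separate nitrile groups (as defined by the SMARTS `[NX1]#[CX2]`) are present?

3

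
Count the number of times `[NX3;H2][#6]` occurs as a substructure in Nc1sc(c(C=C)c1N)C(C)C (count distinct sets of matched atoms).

[NX3;H2][#6] is the SMARTS for a primary amine: a trivalent nitrogen with two H attached to carbon.
The molecule carries 2 separate instances of a primary amino group (-NH2) meeting every constraint; each maps to a distinct set of atoms, giving 2 matches.

2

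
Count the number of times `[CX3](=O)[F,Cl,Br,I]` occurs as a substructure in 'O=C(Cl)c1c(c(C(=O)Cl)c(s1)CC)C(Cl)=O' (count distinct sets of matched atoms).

3

[CX3](=O)[F,Cl,Br,I] is the SMARTS for an acyl halide: a carbonyl carbon bonded to a halogen.
The molecule carries 3 separate instances of an acyl chloride (-C(=O)Cl) meeting every constraint; each maps to a distinct set of atoms, giving 3 matches.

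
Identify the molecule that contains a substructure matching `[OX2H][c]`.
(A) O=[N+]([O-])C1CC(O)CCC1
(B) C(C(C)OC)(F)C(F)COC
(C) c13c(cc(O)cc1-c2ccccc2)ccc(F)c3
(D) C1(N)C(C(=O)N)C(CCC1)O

[OX2H][c] describes a hydroxyl oxygen attached to an aromatic carbon (a phenol).
(A) has a hydroxyl group (-OH) but the -OH is on an aliphatic carbon, not an aromatic c.
(B) has a methoxy ether (-OCH3) but the oxygen has H0, not H1.
(C) contains a hydroxyl group (-OH), which satisfies every atom and bond constraint.
(D) has a hydroxyl group (-OH) but the -OH is on an aliphatic carbon, not an aromatic c.
So the answer is (C).

C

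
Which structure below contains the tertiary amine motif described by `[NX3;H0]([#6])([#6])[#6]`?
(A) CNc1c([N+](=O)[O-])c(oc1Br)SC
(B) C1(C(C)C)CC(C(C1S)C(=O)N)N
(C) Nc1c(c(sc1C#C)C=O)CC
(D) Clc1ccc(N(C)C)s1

[NX3;H0]([#6])([#6])[#6] describes a trivalent nitrogen with no H, bonded to three carbons (a tertiary amine).
(A) has an N-methylamino group (-NHCH3) but the nitrogen still has one H (H1), not H0.
(B) has a primary amide (-C(=O)NH2) but the amide nitrogen has H2 and only one carbon neighbour.
(C) has a primary amino group (-NH2) but the nitrogen has H2, not H0 with three carbons.
(D) contains a dimethylamino group (-N(CH3)2), which satisfies every atom and bond constraint.
So the answer is (D).

D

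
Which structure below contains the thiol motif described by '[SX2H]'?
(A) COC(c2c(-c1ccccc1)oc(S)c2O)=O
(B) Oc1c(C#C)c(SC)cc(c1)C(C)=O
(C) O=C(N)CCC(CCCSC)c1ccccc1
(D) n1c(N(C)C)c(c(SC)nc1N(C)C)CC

A

[SX2H] describes an aliphatic sulfur with two connections, one being H (a thiol).
(A) contains a thiol (-SH), which satisfies every atom and bond constraint.
(B) has a hydroxyl group (-OH) but it is an -OH, not an -SH.
(C) has a methylthio ether (-SCH3) but the sulfur has H0 (bonded to two carbons), not H1.
(D) has a methylthio ether (-SCH3) but the sulfur has H0 (bonded to two carbons), not H1.
So the answer is (A).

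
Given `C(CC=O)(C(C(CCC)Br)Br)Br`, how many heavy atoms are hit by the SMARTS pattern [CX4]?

7

Check the 12 heavy atoms by environment: 7× C (X4) → match; 1× C (X3) → no; 1× O (X1) → no; 3× Br (X1) → no.
That gives 7 matching atoms.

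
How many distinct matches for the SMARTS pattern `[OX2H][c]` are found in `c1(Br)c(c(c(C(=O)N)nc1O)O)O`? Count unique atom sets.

3

[OX2H][c] is the SMARTS for a phenol: a hydroxyl oxygen attached to an aromatic carbon.
The molecule carries 3 separate instances of a hydroxyl group (-OH) meeting every constraint; each maps to a distinct set of atoms, giving 3 matches.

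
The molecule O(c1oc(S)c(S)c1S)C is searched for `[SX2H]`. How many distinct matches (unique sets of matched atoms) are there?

3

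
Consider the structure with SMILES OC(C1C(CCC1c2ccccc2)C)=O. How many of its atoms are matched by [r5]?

5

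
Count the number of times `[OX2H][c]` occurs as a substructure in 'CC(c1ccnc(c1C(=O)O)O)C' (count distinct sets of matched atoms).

[OX2H][c] is the SMARTS for a phenol: a hydroxyl oxygen attached to an aromatic carbon.
Exactly one fragment in the molecule meets all constraints, giving 1 match.

1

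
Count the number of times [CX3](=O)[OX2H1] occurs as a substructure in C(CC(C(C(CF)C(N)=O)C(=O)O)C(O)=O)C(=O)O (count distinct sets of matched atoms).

3

[CX3](=O)[OX2H1] is the SMARTS for a carboxylic acid: an sp2 carbon double-bonded to O and single-bonded to an -OH oxygen.
The molecule carries 3 separate instances of a carboxylic acid group (-C(=O)OH) meeting every constraint; each maps to a distinct set of atoms, giving 3 matches.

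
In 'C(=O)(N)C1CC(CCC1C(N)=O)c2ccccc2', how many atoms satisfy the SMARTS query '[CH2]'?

The query [CH2] means: aliphatic carbon with exactly two hydrogens.
Check the 18 heavy atoms by environment: 3× C (H2) → match; 3× C (H1) → no; 1× c (aromatic, H0) → no; 5× c (aromatic, H1) → no; 2× C (H0) → no; 2× O (H0) → no; 2× N (H2) → no.
That gives 3 matching atoms.

3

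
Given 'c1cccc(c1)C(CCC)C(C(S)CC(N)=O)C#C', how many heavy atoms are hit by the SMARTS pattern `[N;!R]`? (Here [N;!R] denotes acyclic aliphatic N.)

1

Check the 19 heavy atoms by environment: 10× C (acyclic) → no; 1× S (acyclic) → no; 6× c (aromatic, in 6-ring) → no; 1× O (acyclic) → no; 1× N (acyclic) → match.
That gives 1 matching atom.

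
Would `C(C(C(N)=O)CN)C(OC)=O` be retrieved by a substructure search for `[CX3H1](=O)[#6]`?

No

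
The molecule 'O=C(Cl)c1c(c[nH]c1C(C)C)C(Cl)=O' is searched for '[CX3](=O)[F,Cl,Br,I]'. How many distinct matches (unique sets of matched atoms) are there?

2

[CX3](=O)[F,Cl,Br,I] is the SMARTS for an acyl halide: a carbonyl carbon bonded to a halogen.
The molecule carries 2 separate instances of an acyl chloride (-C(=O)Cl) meeting every constraint; each maps to a distinct set of atoms, giving 2 matches.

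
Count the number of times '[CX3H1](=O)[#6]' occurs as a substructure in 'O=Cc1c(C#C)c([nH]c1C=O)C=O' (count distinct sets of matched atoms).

3

[CX3H1](=O)[#6] is the SMARTS for an aldehyde: an sp2 carbon with one H, double-bonded to O and single-bonded to carbon.
The molecule carries 3 separate instances of an aldehyde (-CHO) meeting every constraint; each maps to a distinct set of atoms, giving 3 matches.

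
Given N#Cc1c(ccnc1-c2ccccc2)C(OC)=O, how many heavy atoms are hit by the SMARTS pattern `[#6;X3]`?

The query [#6;X3] means: any carbon (aromatic or not) with three total connections.
Check the 18 heavy atoms by environment: 1× n (aromatic, X2) → no; 11× c (aromatic, X3) → match; 1× C (X2) → no; 1× N (X1) → no; 1× C (X3) → match; 1× O (X1) → no; 1× O (X2) → no; 1× C (X4) → no.
Summing the matching environments: 11 + 1 = 12 matching atoms.

12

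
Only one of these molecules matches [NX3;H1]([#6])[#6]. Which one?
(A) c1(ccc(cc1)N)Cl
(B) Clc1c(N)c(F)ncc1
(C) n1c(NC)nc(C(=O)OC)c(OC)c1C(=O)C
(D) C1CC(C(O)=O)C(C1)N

C

[NX3;H1]([#6])[#6] describes a trivalent nitrogen with one H, bonded to two carbons (a secondary amine).
(A) has a primary amino group (-NH2) but the nitrogen has H2 and only one carbon neighbour.
(B) has a primary amino group (-NH2) but the nitrogen has H2 and only one carbon neighbour.
(C) contains an N-methylamino group (-NHCH3), which satisfies every atom and bond constraint.
(D) has a primary amino group (-NH2) but the nitrogen has H2 and only one carbon neighbour.
So the answer is (C).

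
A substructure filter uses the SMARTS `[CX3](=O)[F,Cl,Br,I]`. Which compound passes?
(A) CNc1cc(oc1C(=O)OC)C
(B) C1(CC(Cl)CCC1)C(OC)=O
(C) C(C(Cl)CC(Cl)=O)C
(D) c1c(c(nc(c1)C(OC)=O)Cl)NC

C

[CX3](=O)[F,Cl,Br,I] describes a carbonyl carbon bonded to a halogen (an acyl halide).
(A) has a methyl-ester group (-C(=O)OCH3) but the carbonyl is bonded to -O-C, not to a halogen.
(B) has a chloro substituent but the Cl is not on a carbonyl carbon.
(C) contains an acyl chloride (-C(=O)Cl), which satisfies every atom and bond constraint.
(D) has a methyl-ester group (-C(=O)OCH3) but the carbonyl is bonded to -O-C, not to a halogen.
So the answer is (C).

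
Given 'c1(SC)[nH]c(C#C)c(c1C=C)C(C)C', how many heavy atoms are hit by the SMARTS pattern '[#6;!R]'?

8

Check the 14 heavy atoms by environment: 1× n (aromatic, in 5-ring) → no; 4× c (aromatic, in 5-ring) → no; 8× C (acyclic) → match; 1× S (acyclic) → no.
That gives 8 matching atoms.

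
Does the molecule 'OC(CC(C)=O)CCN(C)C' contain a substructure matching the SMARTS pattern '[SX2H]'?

No

The pattern [SX2H] describes an aliphatic sulfur with two connections, one being H — a thiol.
The closest candidate here is a hydroxyl group (-OH), but it is an -OH, not an -SH. No other fragment satisfies the full query, so there is no match.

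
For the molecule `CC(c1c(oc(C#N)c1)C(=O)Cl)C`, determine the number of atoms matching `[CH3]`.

The query [CH3] means: aliphatic carbon with exactly three hydrogens.
Check the 13 heavy atoms by environment: 1× o (aromatic, H0) → no; 3× c (aromatic, H0) → no; 1× c (aromatic, H1) → no; 2× C (H0) → no; 1× N (H0) → no; 1× C (H1) → no; 2× C (H3) → match; 1× O (H0) → no; 1× Cl (H0) → no.
That gives 2 matching atoms.

2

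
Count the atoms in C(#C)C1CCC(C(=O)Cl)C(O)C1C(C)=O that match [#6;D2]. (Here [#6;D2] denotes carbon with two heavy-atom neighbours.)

Check the 15 heavy atoms by environment: 3× C (D2) → match; 6× C (D3) → no; 3× O (D1) → no; 1× Cl (D1) → no; 2× C (D1) → no.
That gives 3 matching atoms.

3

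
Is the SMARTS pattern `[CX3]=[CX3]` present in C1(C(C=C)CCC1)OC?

The pattern [CX3]=[CX3] describes a non-aromatic C=C double bond between two sp2 carbons — an alkene.
The molecule carries a vinyl group (-CH=CH2), whose atoms satisfy every constraint of the query, so the pattern matches.

Yes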